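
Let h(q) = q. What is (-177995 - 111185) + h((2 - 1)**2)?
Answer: -289179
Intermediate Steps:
(-177995 - 111185) + h((2 - 1)**2) = (-177995 - 111185) + (2 - 1)**2 = -289180 + 1**2 = -289180 + 1 = -289179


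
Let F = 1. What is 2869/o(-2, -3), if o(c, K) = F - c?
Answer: 2869/3 ≈ 956.33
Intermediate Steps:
o(c, K) = 1 - c
2869/o(-2, -3) = 2869/(1 - 1*(-2)) = 2869/(1 + 2) = 2869/3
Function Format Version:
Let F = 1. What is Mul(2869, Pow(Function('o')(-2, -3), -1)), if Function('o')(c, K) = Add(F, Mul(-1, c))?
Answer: Rational(2869, 3) ≈ 956.33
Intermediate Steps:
Function('o')(c, K) = Add(1, Mul(-1, c))
Mul(2869, Pow(Function('o')(-2, -3), -1)) = Mul(2869, Pow(Add(1, Mul(-1, -2)), -1)) = Mul(2869, Pow(Add(1, 2), -1)) = Mul(2869, Pow(3, -1)) = Mul(2869, Rational(1, 3)) = Rational(2869, 3)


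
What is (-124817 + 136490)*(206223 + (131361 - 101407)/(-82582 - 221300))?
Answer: 121919480652606/50647 ≈ 2.4072e+9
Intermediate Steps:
(-124817 + 136490)*(206223 + (131361 - 101407)/(-82582 - 221300)) = 11673*(206223 + 29954/(-303882)) = 11673*(206223 + 29954*(-1/303882)) = 11673*(206223 - 14977/151941) = 11673*(31333713866/151941) = 121919480652606/50647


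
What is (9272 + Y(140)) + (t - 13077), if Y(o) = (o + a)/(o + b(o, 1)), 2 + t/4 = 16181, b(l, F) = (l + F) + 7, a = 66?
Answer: 8771287/144 ≈ 60912.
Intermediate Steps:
b(l, F) = 7 + F + l (b(l, F) = (F + l) + 7 = 7 + F + l)
t = 64716 (t = -8 + 4*16181 = -8 + 64724 = 64716)
Y(o) = (66 + o)/(8 + 2*o) (Y(o) = (o + 66)/(o + (7 + 1 + o)) = (66 + o)/(o + (8 + o)) = (66 + o)/(8 + 2*o))
(9272 + Y(140)) + (t - 13077) = (9272 + (66 + 140)/(2*(4 + 140))) + (64716 - 13077) = (9272 + (1/2)*206/144) + 51639 = (9272 + (1/2)*(1/144)*206) + 51639 = (9272 + 103/144) + 51639 = 1335271/144 + 51639 = 8771287/144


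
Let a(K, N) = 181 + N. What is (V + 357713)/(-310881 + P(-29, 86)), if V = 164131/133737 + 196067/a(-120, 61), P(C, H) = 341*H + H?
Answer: -11603411294483/9109562356026 ≈ -1.2738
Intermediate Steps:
P(C, H) = 342*H
V = 26261132081/32364354 (V = 164131/133737 + 196067/(181 + 61) = 164131*(1/133737) + 196067/242 = 164131/133737 + 196067*(1/242) = 164131/133737 + 196067/242 = 26261132081/32364354 ≈ 811.42)
(V + 357713)/(-310881 + P(-29, 86)) = (26261132081/32364354 + 357713)/(-310881 + 342*86) = 11603411294483/(32364354*(-310881 + 29412)) = (11603411294483/32364354)/(-281469) = (11603411294483/32364354)*(-1/281469) = -11603411294483/9109562356026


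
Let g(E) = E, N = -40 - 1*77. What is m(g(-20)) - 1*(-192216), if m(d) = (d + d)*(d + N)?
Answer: 197696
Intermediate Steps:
N = -117 (N = -40 - 77 = -117)
m(d) = 2*d*(-117 + d) (m(d) = (d + d)*(d - 117) = (2*d)*(-117 + d) = 2*d*(-117 + d))
m(g(-20)) - 1*(-192216) = 2*(-20)*(-117 - 20) - 1*(-192216) = 2*(-20)*(-137) + 192216 = 5480 + 192216 = 197696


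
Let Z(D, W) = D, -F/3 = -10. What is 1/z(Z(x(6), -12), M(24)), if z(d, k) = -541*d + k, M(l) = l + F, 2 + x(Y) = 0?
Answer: 1/1136 ≈ 0.00088028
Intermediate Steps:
F = 30 (F = -3*(-10) = 30)
x(Y) = -2 (x(Y) = -2 + 0 = -2)
M(l) = 30 + l (M(l) = l + 30 = 30 + l)
z(d, k) = k - 541*d
1/z(Z(x(6), -12), M(24)) = 1/((30 + 24) - 541*(-2)) = 1/(54 + 1082) = 1/1136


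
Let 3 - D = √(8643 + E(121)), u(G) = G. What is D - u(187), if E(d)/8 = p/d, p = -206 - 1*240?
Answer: -184 - √1042235/11 ≈ -276.81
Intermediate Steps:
p = -446 (p = -206 - 240 = -446)
E(d) = -3568/d (E(d) = 8*(-446/d) = -3568/d)
D = 3 - √1042235/11 (D = 3 - √(8643 - 3568/121) = 3 - √(1042235/121) = 3 - √1042235/11 ≈ -89.809)
D - u(187) = (3 - √1042235/11) - 1*187 = (3 - √1042235/11) - 187 = -184 - √1042235/11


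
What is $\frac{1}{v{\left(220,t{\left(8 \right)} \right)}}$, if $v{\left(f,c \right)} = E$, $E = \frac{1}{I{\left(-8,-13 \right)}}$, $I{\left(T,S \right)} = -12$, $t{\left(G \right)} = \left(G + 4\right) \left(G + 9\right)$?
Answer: $-12$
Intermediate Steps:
$t{\left(G \right)} = \left(4 + G\right) \left(9 + G\right)$
$E = - \frac{1}{12}$ ($E = \frac{1}{-12} = - \frac{1}{12} \approx -0.083333$)
$v{\left(f,c \right)} = - \frac{1}{12}$
$\frac{1}{v{\left(220,t{\left(8 \right)} \right)}} = \frac{1}{- \frac{1}{12}} = -12$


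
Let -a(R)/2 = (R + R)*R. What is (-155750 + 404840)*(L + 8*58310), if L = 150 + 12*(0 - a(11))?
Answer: 117679581420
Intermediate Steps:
a(R) = -4*R² (a(R) = -2*(R + R)*R = -2*2*R*R = -4*R²)
L = 5958 (L = 150 + 12*(0 - (-4)*11²) = 150 + 12*(0 - (-4)*121) = 150 + 12*(0 - 1*(-484)) = 150 + 12*(0 + 484) = 150 + 12*484 = 150 + 5808 = 5958)
(-155750 + 404840)*(L + 8*58310) = (-155750 + 404840)*(5958 + 8*58310) = 249090*(5958 + 466480) = 249090*472438 = 117679581420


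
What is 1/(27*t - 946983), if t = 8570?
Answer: -1/715593 ≈ -1.3974e-6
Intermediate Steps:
1/(27*t - 946983) = 1/(27*8570 - 946983) = 1/(231390 - 946983) = 1/(-715593) = -1/715593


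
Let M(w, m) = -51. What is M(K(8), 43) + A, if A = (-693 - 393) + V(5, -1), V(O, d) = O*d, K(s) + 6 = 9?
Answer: -1142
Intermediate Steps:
K(s) = 3 (K(s) = -6 + 9 = 3)
A = -1091 (A = (-693 - 393) + 5*(-1) = -1086 - 5 = -1091)
M(K(8), 43) + A = -51 - 1091 = -1142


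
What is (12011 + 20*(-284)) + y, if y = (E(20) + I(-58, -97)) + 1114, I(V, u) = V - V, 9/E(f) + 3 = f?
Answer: 126574/17 ≈ 7445.5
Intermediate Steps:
E(f) = 9/(-3 + f)
I(V, u) = 0
y = 18947/17 (y = (9/(-3 + 20) + 0) + 1114 = (9/17 + 0) + 1114 = 9/17 + 1114 = 18947/17 ≈ 1114.5)
(12011 + 20*(-284)) + y = (12011 + 20*(-284)) + 18947/17 = (12011 - 5680) + 18947/17 = 6331 + 18947/17 = 126574/17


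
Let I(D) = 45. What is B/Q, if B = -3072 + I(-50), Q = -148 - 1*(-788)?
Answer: -3027/640 ≈ -4.7297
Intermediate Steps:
Q = 640 (Q = -148 + 788 = 640)
B = -3027 (B = -3072 + 45 = -3027)
B/Q = -3027/640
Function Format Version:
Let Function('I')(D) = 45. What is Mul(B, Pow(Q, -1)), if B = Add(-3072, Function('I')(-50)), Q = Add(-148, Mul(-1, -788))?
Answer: Rational(-3027, 640) ≈ -4.7297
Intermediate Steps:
Q = 640 (Q = Add(-148, 788) = 640)
B = -3027 (B = Add(-3072, 45) = -3027)
Mul(B, Pow(Q, -1)) = Mul(-3027, Pow(640, -1)) = Mul(-3027, Rational(1, 640)) = Rational(-3027, 640)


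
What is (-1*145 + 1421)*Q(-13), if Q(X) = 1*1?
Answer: 1276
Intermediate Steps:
Q(X) = 1
(-1*145 + 1421)*Q(-13) = (-1*145 + 1421)*1 = (-145 + 1421)*1 = 1276*1 = 1276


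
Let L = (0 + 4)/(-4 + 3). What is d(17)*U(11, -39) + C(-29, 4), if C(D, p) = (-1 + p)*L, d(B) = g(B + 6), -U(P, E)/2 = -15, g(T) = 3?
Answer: 78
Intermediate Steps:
L = -4 (L = 4/(-1) = 4*(-1) = -4)
U(P, E) = 30 (U(P, E) = -2*(-15) = 30)
d(B) = 3
C(D, p) = 4 - 4*p (C(D, p) = (-1 + p)*(-4) = 4 - 4*p)
d(17)*U(11, -39) + C(-29, 4) = 3*30 + (4 - 4*4) = 90 + (4 - 16) = 90 - 12 = 78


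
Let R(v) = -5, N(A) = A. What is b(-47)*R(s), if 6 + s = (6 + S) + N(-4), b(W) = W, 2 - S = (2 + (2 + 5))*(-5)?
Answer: 235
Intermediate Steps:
S = 47 (S = 2 - (2 + (2 + 5))*(-5) = 2 - (2 + 7)*(-5) = 2 - 9*(-5) = 2 - 1*(-45) = 2 + 45 = 47)
s = 43 (s = -6 + ((6 + 47) - 4) = -6 + (53 - 4) = -6 + 49 = 43)
b(-47)*R(s) = -47*(-5) = 235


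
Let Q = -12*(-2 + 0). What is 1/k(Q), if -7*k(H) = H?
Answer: -7/24 ≈ -0.29167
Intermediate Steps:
Q = 24 (Q = -12*(-2) = 24)
k(H) = -H/7
1/k(Q) = 1/(-⅐*24) = 1/(-24/7) = -7/24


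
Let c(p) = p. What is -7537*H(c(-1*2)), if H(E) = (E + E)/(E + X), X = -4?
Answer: -15074/3 ≈ -5024.7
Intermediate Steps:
H(E) = 2*E/(-4 + E) (H(E) = (E + E)/(E - 4) = (2*E)/(-4 + E) = 2*E/(-4 + E))
-7537*H(c(-1*2)) = -15074*(-1*2)/(-4 - 1*2) = -15074*(-2)/(-4 - 2) = -15074*(-2)/(-6) = -15074*(-2)*(-1)/6 = -7537*2/3 = -15074/3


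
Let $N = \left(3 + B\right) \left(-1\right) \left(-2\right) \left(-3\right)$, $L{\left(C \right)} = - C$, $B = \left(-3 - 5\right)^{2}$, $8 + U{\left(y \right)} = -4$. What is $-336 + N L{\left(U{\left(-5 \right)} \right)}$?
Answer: $-5160$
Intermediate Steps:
$U{\left(y \right)} = -12$ ($U{\left(y \right)} = -8 - 4 = -12$)
$B = 64$ ($B = \left(-8\right)^{2} = 64$)
$N = -402$ ($N = \left(3 + 64\right) \left(-1\right) \left(-2\right) \left(-3\right) = 67 \cdot 2 \left(-3\right) = 67 \left(-6\right) = -402$)
$-336 + N L{\left(U{\left(-5 \right)} \right)} = -336 - 402 \left(\left(-1\right) \left(-12\right)\right) = -336 - 4824 = -5160$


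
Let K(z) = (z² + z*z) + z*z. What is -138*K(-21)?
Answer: -182574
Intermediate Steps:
K(z) = 3*z² (K(z) = (z² + z²) + z² = 2*z² + z² = 3*z²)
-138*K(-21) = -414*(-21)² = -414*441 = -138*1323 = -182574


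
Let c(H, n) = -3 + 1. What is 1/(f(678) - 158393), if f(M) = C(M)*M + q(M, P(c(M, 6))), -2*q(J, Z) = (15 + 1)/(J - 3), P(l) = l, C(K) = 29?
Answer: -675/93643433 ≈ -7.2082e-6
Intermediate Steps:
c(H, n) = -2
q(J, Z) = -8/(-3 + J) (q(J, Z) = -(15 + 1)/(2*(J - 3)) = -8/(-3 + J))
f(M) = -8/(-3 + M) + 29*M (f(M) = 29*M - 8/(-3 + M) = -8/(-3 + M) + 29*M)
1/(f(678) - 158393) = 1/((-8 + 29*678*(-3 + 678))/(-3 + 678) - 158393) = 1/((-8 + 29*678*675)/675 - 158393) = 1/((-8 + 13271850)/675 - 158393) = 1/((1/675)*13271842 - 158393) = 1/(13271842/675 - 158393) = 1/(-93643433/675) = -675/93643433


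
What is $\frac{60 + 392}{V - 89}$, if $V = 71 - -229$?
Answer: $\frac{452}{211} \approx 2.1422$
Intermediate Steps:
$V = 300$ ($V = 71 + 229 = 300$)
$\frac{60 + 392}{V - 89} = \frac{60 + 392}{300 - 89} = \frac{452}{211}$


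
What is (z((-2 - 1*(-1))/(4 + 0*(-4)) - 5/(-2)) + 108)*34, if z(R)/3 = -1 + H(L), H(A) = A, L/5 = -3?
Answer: 2040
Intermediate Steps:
L = -15 (L = 5*(-3) = -15)
z(R) = -48 (z(R) = 3*(-1 - 15) = 3*(-16) = -48)
(z((-2 - 1*(-1))/(4 + 0*(-4)) - 5/(-2)) + 108)*34 = (-48 + 108)*34 = 60*34 = 2040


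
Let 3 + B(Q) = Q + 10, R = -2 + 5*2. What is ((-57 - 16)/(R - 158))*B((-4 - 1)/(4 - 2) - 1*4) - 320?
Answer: -95927/300 ≈ -319.76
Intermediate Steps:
R = 8 (R = -2 + 10 = 8)
B(Q) = 7 + Q (B(Q) = -3 + (Q + 10) = -3 + (10 + Q) = 7 + Q)
((-57 - 16)/(R - 158))*B((-4 - 1)/(4 - 2) - 1*4) - 320 = ((-57 - 16)/(8 - 158))*(7 + ((-4 - 1)/(4 - 2) - 1*4)) - 320 = (-73/(-150))*(7 + (-5/2 - 4)) - 320 = (-73*(-1/150))*(7 + (-5*½ - 4)) - 320 = 73*(7 + (-5/2 - 4))/150 - 320 = 73*(7 - 13/2)/150 - 320 = (73/150)*(½) - 320 = 73/300 - 320 = -95927/300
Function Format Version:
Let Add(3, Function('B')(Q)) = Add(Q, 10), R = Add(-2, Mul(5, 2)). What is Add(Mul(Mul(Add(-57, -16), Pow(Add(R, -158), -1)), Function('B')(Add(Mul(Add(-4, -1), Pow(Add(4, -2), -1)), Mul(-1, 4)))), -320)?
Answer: Rational(-95927, 300) ≈ -319.76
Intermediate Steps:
R = 8 (R = Add(-2, 10) = 8)
Function('B')(Q) = Add(7, Q) (Function('B')(Q) = Add(-3, Add(Q, 10)) = Add(-3, Add(10, Q)) = Add(7, Q))
Add(Mul(Mul(Add(-57, -16), Pow(Add(R, -158), -1)), Function('B')(Add(Mul(Add(-4, -1), Pow(Add(4, -2), -1)), Mul(-1, 4)))), -320) = Add(Mul(Mul(Add(-57, -16), Pow(Add(8, -158), -1)), Add(7, Add(Mul(Add(-4, -1), Pow(Add(4, -2), -1)), Mul(-1, 4)))), -320) = Add(Mul(Mul(-73, Pow(-150, -1)), Add(7, Add(Mul(-5, Pow(2, -1)), -4))), -320) = Add(Mul(Mul(-73, Rational(-1, 150)), Add(7, Add(Mul(-5, Rational(1, 2)), -4))), -320) = Add(Mul(Rational(73, 150), Add(7, Add(Rational(-5, 2), -4))), -320) = Add(Mul(Rational(73, 150), Add(7, Rational(-13, 2))), -320) = Add(Mul(Rational(73, 150), Rational(1, 2)), -320) = Add(Rational(73, 300), -320) = Rational(-95927, 300)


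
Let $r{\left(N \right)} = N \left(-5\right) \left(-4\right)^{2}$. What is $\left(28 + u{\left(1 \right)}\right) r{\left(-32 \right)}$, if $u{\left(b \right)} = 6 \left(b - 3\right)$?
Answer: $40960$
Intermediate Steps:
$r{\left(N \right)} = - 80 N$ ($r{\left(N \right)} = - 5 N 16 = - 80 N$)
$u{\left(b \right)} = -18 + 6 b$ ($u{\left(b \right)} = 6 \left(-3 + b\right) = -18 + 6 b$)
$\left(28 + u{\left(1 \right)}\right) r{\left(-32 \right)} = \left(28 + \left(-18 + 6 \cdot 1\right)\right) \left(\left(-80\right) \left(-32\right)\right) = \left(28 + \left(-18 + 6\right)\right) 2560 = \left(28 - 12\right) 2560 = 16 \cdot 2560 = 40960$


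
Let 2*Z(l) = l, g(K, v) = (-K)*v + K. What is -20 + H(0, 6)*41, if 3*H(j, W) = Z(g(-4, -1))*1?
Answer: -224/3 ≈ -74.667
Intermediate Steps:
g(K, v) = K - K*v (g(K, v) = -K*v + K = K - K*v)
Z(l) = l/2
H(j, W) = -4/3 (H(j, W) = (((-4*(1 - 1*(-1)))/2)*1)/3 = (((-4*(1 + 1))/2)*1)/3 = (((-4*2)/2)*1)/3 = (((½)*(-8))*1)/3 = (-4*1)/3 = (⅓)*(-4) = -4/3)
-20 + H(0, 6)*41 = -20 - 4/3*41 = -20 - 164/3 = -224/3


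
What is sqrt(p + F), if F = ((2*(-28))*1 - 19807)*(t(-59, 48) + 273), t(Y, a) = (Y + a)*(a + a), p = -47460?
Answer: sqrt(15505269) ≈ 3937.7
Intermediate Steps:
t(Y, a) = 2*a*(Y + a) (t(Y, a) = (Y + a)*(2*a) = 2*a*(Y + a))
F = 15552729 (F = ((2*(-28))*1 - 19807)*(2*48*(-59 + 48) + 273) = (-56*1 - 19807)*(2*48*(-11) + 273) = (-56 - 19807)*(-1056 + 273) = -19863*(-783) = 15552729)
sqrt(p + F) = sqrt(-47460 + 15552729) = sqrt(15505269)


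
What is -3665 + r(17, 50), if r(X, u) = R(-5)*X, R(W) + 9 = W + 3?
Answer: -3852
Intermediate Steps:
R(W) = -6 + W (R(W) = -9 + (W + 3) = -9 + (3 + W) = -6 + W)
r(X, u) = -11*X (r(X, u) = (-6 - 5)*X = -11*X)
-3665 + r(17, 50) = -3665 - 11*17 = -3665 - 187 = -3852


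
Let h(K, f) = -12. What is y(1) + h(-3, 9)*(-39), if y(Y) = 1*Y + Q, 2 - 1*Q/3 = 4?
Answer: 463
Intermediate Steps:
Q = -6 (Q = 6 - 3*4 = 6 - 12 = -6)
y(Y) = -6 + Y (y(Y) = 1*Y - 6 = Y - 6 = -6 + Y)
y(1) + h(-3, 9)*(-39) = (-6 + 1) - 12*(-39) = -5 + 468 = 463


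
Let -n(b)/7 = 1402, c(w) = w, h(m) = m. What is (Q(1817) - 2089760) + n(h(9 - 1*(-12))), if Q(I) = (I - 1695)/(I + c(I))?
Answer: -3814925897/1817 ≈ -2.0996e+6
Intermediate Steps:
n(b) = -9814 (n(b) = -7*1402 = -9814)
Q(I) = (-1695 + I)/(2*I) (Q(I) = (I - 1695)/(I + I) = (-1695 + I)/((2*I)) = (-1695 + I)*(1/(2*I)) = (-1695 + I)/(2*I))
(Q(1817) - 2089760) + n(h(9 - 1*(-12))) = ((½)*(-1695 + 1817)/1817 - 2089760) - 9814 = ((½)*(1/1817)*122 - 2089760) - 9814 = (61/1817 - 2089760) - 9814 = -3797093859/1817 - 9814 = -3814925897/1817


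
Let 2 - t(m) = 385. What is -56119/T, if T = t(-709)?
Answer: 56119/383 ≈ 146.52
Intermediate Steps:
t(m) = -383 (t(m) = 2 - 1*385 = 2 - 385 = -383)
T = -383
-56119/T = -56119/(-383) = -56119*(-1/383) = 56119/383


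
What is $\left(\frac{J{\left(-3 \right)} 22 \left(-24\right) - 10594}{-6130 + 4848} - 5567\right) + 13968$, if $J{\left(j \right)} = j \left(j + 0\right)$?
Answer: $\frac{5392714}{641} \approx 8413.0$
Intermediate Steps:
$J{\left(j \right)} = j^{2}$ ($J{\left(j \right)} = j j = j^{2}$)
$\left(\frac{J{\left(-3 \right)} 22 \left(-24\right) - 10594}{-6130 + 4848} - 5567\right) + 13968 = \left(\frac{\left(-3\right)^{2} \cdot 22 \left(-24\right) - 10594}{-6130 + 4848} - 5567\right) + 13968 = \left(\frac{9 \cdot 22 \left(-24\right) - 10594}{-1282} - 5567\right) + 13968 = \left(\left(198 \left(-24\right) - 10594\right) \left(- \frac{1}{1282}\right) - 5567\right) + 13968 = \left(\left(-4752 - 10594\right) \left(- \frac{1}{1282}\right) - 5567\right) + 13968 = \left(\left(-15346\right) \left(- \frac{1}{1282}\right) - 5567\right) + 13968 = \left(\frac{7673}{641} - 5567\right) + 13968 = - \frac{3560774}{641} + 13968 = \frac{5392714}{641}$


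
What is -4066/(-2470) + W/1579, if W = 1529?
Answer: 268338/102635 ≈ 2.6145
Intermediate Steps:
-4066/(-2470) + W/1579 = -4066/(-2470) + 1529/1579 = -4066*(-1/2470) + 1529*(1/1579) = 107/65 + 1529/1579 = 268338/102635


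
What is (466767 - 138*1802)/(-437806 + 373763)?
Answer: -218091/64043 ≈ -3.4054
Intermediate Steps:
(466767 - 138*1802)/(-437806 + 373763) = (466767 - 248676)/(-64043) = 218091*(-1/64043) = -218091/64043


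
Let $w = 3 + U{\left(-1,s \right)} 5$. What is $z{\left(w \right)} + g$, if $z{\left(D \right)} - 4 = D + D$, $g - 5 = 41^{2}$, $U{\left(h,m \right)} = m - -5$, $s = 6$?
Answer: $1806$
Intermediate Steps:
$U{\left(h,m \right)} = 5 + m$ ($U{\left(h,m \right)} = m + 5 = 5 + m$)
$w = 58$ ($w = 3 + \left(5 + 6\right) 5 = 3 + 11 \cdot 5 = 3 + 55 = 58$)
$g = 1686$ ($g = 5 + 41^{2} = 5 + 1681 = 1686$)
$z{\left(D \right)} = 4 + 2 D$ ($z{\left(D \right)} = 4 + \left(D + D\right) = 4 + 2 D$)
$z{\left(w \right)} + g = \left(4 + 2 \cdot 58\right) + 1686 = \left(4 + 116\right) + 1686 = 120 + 1686 = 1806$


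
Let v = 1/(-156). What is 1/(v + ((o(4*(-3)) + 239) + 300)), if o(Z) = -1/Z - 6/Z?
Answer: 26/14029 ≈ 0.0018533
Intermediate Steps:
o(Z) = -7/Z
v = -1/156 ≈ -0.0064103
1/(v + ((o(4*(-3)) + 239) + 300)) = 1/(-1/156 + ((-7/(4*(-3)) + 239) + 300)) = 1/(-1/156 + ((-7/(-12) + 239) + 300)) = 1/(-1/156 + ((-7*(-1/12) + 239) + 300)) = 1/(-1/156 + ((7/12 + 239) + 300)) = 1/(-1/156 + (2875/12 + 300)) = 1/(-1/156 + 6475/12) = 1/(14029/26) = 26/14029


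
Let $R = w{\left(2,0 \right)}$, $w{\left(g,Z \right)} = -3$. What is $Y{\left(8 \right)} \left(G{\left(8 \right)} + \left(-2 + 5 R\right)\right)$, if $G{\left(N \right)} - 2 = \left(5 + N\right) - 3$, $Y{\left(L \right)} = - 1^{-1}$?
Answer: $5$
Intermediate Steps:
$R = -3$
$Y{\left(L \right)} = -1$ ($Y{\left(L \right)} = \left(-1\right) 1 = -1$)
$G{\left(N \right)} = 4 + N$ ($G{\left(N \right)} = 2 + \left(\left(5 + N\right) - 3\right) = 2 + \left(2 + N\right) = 4 + N$)
$Y{\left(8 \right)} \left(G{\left(8 \right)} + \left(-2 + 5 R\right)\right) = - (\left(4 + 8\right) + \left(-2 + 5 \left(-3\right)\right)) = - (12 - 17) = \left(-1\right) \left(-5\right) = 5$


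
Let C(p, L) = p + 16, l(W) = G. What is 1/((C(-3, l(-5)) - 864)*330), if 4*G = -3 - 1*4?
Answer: -1/280830 ≈ -3.5609e-6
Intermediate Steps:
G = -7/4 (G = (-3 - 1*4)/4 = (-3 - 4)/4 = (¼)*(-7) = -7/4 ≈ -1.7500)
l(W) = -7/4
C(p, L) = 16 + p
1/((C(-3, l(-5)) - 864)*330) = 1/(((16 - 3) - 864)*330) = (1/330)/(13 - 864) = (1/330)/(-851) = -1/851*1/330 = -1/280830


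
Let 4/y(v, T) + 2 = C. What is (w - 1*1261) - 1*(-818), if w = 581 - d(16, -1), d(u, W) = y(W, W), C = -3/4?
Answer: 1534/11 ≈ 139.45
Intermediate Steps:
C = -3/4 (C = -3*1/4 = -3/4 ≈ -0.75000)
y(v, T) = -16/11 (y(v, T) = 4/(-2 - 3/4) = 4/(-11/4) = 4*(-4/11) = -16/11)
d(u, W) = -16/11
w = 6407/11 (w = 581 - 1*(-16/11) = 581 + 16/11 = 6407/11 ≈ 582.45)
(w - 1*1261) - 1*(-818) = (6407/11 - 1*1261) - 1*(-818) = (6407/11 - 1261) + 818 = -7464/11 + 818 = 1534/11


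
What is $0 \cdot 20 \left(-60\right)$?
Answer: $0$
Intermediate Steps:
$0 \cdot 20 \left(-60\right) = 0 \left(-60\right) = 0$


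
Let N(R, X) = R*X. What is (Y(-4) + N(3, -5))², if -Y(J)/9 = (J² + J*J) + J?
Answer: 71289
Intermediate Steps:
Y(J) = -18*J² - 9*J (Y(J) = -9*((J² + J*J) + J) = -9*((J² + J²) + J) = -9*(2*J² + J) = -9*(J + 2*J²) = -18*J² - 9*J)
(Y(-4) + N(3, -5))² = (-9*(-4)*(1 + 2*(-4)) + 3*(-5))² = (-9*(-4)*(1 - 8) - 15)² = (-9*(-4)*(-7) - 15)² = (-252 - 15)² = (-267)² = 71289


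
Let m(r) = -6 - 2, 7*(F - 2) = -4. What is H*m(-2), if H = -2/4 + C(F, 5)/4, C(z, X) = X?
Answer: -6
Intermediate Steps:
F = 10/7 (F = 2 + (⅐)*(-4) = 2 - 4/7 = 10/7 ≈ 1.4286)
m(r) = -8
H = ¾ (H = -2/4 + 5/4 = -2*¼ + 5*(¼) = -½ + 5/4 = ¾ ≈ 0.75000)
H*m(-2) = (¾)*(-8) = -6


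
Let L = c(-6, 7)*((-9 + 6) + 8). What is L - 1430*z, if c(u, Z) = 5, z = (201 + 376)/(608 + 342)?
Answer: -80136/95 ≈ -843.54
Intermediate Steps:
z = 577/950 ≈ 0.60737
L = 25 (L = 5*((-9 + 6) + 8) = 5*(-3 + 8) = 5*5 = 25)
L - 1430*z = 25 - 1430*577/950 = 25 - 82511/95 = -80136/95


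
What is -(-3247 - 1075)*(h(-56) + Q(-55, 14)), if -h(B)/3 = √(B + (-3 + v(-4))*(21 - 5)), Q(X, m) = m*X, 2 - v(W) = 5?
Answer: -3327940 - 25932*I*√38 ≈ -3.3279e+6 - 1.5986e+5*I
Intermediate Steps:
v(W) = -3 (v(W) = 2 - 1*5 = 2 - 5 = -3)
Q(X, m) = X*m
h(B) = -3*√(-96 + B) (h(B) = -3*√(B + (-3 - 3)*(21 - 5)) = -3*√(B - 6*16) = -3*√(B - 96) = -3*√(-96 + B))
-(-3247 - 1075)*(h(-56) + Q(-55, 14)) = -(-3247 - 1075)*(-3*√(-96 - 56) - 55*14) = -(-4322)*(-6*I*√38 - 770) = -(-4322)*(-770 - 6*I*√38) = -(3327940 + 25932*I*√38) = -3327940 - 25932*I*√38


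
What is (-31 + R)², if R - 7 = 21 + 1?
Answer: 4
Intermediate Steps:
R = 29 (R = 7 + (21 + 1) = 7 + 22 = 29)
(-31 + R)² = (-31 + 29)² = (-2)² = 4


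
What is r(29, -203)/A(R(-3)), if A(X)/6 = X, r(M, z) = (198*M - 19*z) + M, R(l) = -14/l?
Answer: 2407/7 ≈ 343.86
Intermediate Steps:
r(M, z) = -19*z + 199*M (r(M, z) = (-19*z + 198*M) + M = -19*z + 199*M)
A(X) = 6*X
r(29, -203)/A(R(-3)) = (-19*(-203) + 199*29)/((6*(-14/(-3)))) = (3857 + 5771)/((6*(-14*(-1/3)))) = 9628/((6*(14/3))) = 9628/28 = 9628*(1/28) = 2407/7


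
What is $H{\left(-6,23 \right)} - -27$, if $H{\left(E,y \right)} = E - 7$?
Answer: $14$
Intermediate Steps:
$H{\left(E,y \right)} = -7 + E$ ($H{\left(E,y \right)} = E - 7 = -7 + E$)
$H{\left(-6,23 \right)} - -27 = \left(-7 - 6\right) - -27 = -13 + 27 = 14$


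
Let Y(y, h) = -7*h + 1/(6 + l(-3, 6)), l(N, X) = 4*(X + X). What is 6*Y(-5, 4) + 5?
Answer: -1466/9 ≈ -162.89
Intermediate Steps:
l(N, X) = 8*X (l(N, X) = 4*(2*X) = 8*X)
Y(y, h) = 1/54 - 7*h (Y(y, h) = -7*h + 1/(6 + 8*6) = -7*h + 1/(6 + 48) = -7*h + 1/54 = 1/54 - 7*h)
6*Y(-5, 4) + 5 = 6*(1/54 - 7*4) + 5 = 6*(1/54 - 28) + 5 = 6*(-1511/54) + 5 = -1511/9 + 5 = -1466/9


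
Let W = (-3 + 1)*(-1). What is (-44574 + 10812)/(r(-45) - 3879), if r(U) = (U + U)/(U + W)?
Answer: 483922/55569 ≈ 8.7085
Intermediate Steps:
W = 2 (W = -2*(-1) = 2)
r(U) = 2*U/(2 + U) (r(U) = (U + U)/(U + 2) = (2*U)/(2 + U) = 2*U/(2 + U))
(-44574 + 10812)/(r(-45) - 3879) = (-44574 + 10812)/(2*(-45)/(2 - 45) - 3879) = -33762/(2*(-45)/(-43) - 3879) = -33762/(2*(-45)*(-1/43) - 3879) = -33762/(90/43 - 3879) = -33762/(-166707/43) = -33762*(-43/166707) = 483922/55569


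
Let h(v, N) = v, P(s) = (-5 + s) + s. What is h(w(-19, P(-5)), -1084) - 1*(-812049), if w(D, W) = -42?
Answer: 812007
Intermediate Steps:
P(s) = -5 + 2*s
h(w(-19, P(-5)), -1084) - 1*(-812049) = -42 - 1*(-812049) = -42 + 812049 = 812007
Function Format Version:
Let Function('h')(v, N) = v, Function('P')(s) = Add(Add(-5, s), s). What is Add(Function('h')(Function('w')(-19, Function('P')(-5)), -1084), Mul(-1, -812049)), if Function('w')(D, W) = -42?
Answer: 812007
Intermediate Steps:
Function('P')(s) = Add(-5, Mul(2, s))
Add(Function('h')(Function('w')(-19, Function('P')(-5)), -1084), Mul(-1, -812049)) = Add(-42, Mul(-1, -812049)) = Add(-42, 812049) = 812007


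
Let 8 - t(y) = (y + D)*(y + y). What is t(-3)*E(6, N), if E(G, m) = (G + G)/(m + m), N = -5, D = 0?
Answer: 12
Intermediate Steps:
E(G, m) = G/m (E(G, m) = (2*G)/((2*m)) = (2*G)*(1/(2*m)) = G/m)
t(y) = 8 - 2*y**2 (t(y) = 8 - (y + 0)*(y + y) = 8 - y*2*y = 8 - 2*y**2)
t(-3)*E(6, N) = (8 - 2*(-3)**2)*(6/(-5)) = (8 - 2*9)*(6*(-1/5)) = (8 - 18)*(-6/5) = -10*(-6/5) = 12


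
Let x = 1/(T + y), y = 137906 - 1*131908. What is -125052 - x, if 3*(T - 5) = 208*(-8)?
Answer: -2043974943/16345 ≈ -1.2505e+5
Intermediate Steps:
y = 5998 (y = 137906 - 131908 = 5998)
T = -1649/3 (T = 5 + (208*(-8))/3 = 5 + (⅓)*(-1664) = 5 - 1664/3 = -1649/3 ≈ -549.67)
x = 3/16345 (x = 1/(-1649/3 + 5998) = 1/(16345/3) = 3/16345 ≈ 0.00018354)
-125052 - x = -125052 - 1*3/16345 = -125052 - 3/16345 = -2043974943/16345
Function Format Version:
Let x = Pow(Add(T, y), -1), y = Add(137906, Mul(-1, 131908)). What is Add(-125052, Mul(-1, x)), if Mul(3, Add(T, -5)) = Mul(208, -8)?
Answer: Rational(-2043974943, 16345) ≈ -1.2505e+5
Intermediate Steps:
y = 5998 (y = Add(137906, -131908) = 5998)
T = Rational(-1649, 3) (T = Add(5, Mul(Rational(1, 3), Mul(208, -8))) = Add(5, Mul(Rational(1, 3), -1664)) = Add(5, Rational(-1664, 3)) = Rational(-1649, 3) ≈ -549.67)
x = Rational(3, 16345) (x = Pow(Add(Rational(-1649, 3), 5998), -1) = Pow(Rational(16345, 3), -1) = Rational(3, 16345) ≈ 0.00018354)
Add(-125052, Mul(-1, x)) = Add(-125052, Mul(-1, Rational(3, 16345))) = Add(-125052, Rational(-3, 16345)) = Rational(-2043974943, 16345)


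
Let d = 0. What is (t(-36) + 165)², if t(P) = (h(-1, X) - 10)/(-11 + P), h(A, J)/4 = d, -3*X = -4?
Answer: 60295225/2209 ≈ 27295.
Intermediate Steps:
X = 4/3 (X = -⅓*(-4) = 4/3 ≈ 1.3333)
h(A, J) = 0 (h(A, J) = 4*0 = 0)
t(P) = -10/(-11 + P) (t(P) = (0 - 10)/(-11 + P) = -10/(-11 + P))
(t(-36) + 165)² = (-10/(-11 - 36) + 165)² = (-10/(-47) + 165)² = (-10*(-1/47) + 165)² = (10/47 + 165)² = (7765/47)² = 60295225/2209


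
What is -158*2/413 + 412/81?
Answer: 144560/33453 ≈ 4.3213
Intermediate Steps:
-158*2/413 + 412/81 = -316*1/413 + 412*(1/81) = -316/413 + 412/81 = 144560/33453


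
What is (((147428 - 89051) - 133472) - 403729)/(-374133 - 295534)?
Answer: 478824/669667 ≈ 0.71502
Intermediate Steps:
(((147428 - 89051) - 133472) - 403729)/(-374133 - 295534) = ((58377 - 133472) - 403729)/(-669667) = (-75095 - 403729)*(-1/669667) = -478824*(-1/669667) = 478824/669667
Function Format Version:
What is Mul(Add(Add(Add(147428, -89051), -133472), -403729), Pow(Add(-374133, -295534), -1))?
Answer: Rational(478824, 669667) ≈ 0.71502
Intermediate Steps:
Mul(Add(Add(Add(147428, -89051), -133472), -403729), Pow(Add(-374133, -295534), -1)) = Mul(Add(Add(58377, -133472), -403729), Pow(-669667, -1)) = Mul(Add(-75095, -403729), Rational(-1, 669667)) = Mul(-478824, Rational(-1, 669667)) = Rational(478824, 669667)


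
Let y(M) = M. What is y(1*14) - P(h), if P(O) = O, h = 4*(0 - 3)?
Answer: 26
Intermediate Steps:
h = -12 (h = 4*(-3) = -12)
y(1*14) - P(h) = 1*14 - 1*(-12) = 14 + 12 = 26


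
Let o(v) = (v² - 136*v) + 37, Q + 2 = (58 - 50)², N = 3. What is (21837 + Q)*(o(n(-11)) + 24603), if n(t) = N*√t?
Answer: 537423359 - 8934792*I*√11 ≈ 5.3742e+8 - 2.9633e+7*I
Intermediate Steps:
n(t) = 3*√t
Q = 62 (Q = -2 + (58 - 50)² = -2 + 8² = -2 + 64 = 62)
o(v) = 37 + v² - 136*v
(21837 + Q)*(o(n(-11)) + 24603) = (21837 + 62)*((37 + (3*√(-11))² - 408*√(-11)) + 24603) = 21899*((37 + (3*(I*√11))² - 408*I*√11) + 24603) = 21899*((37 + (3*I*√11)² - 408*I*√11) + 24603) = 21899*((37 - 99 - 408*I*√11) + 24603) = 21899*((-62 - 408*I*√11) + 24603) = 21899*(24541 - 408*I*√11) = 537423359 - 8934792*I*√11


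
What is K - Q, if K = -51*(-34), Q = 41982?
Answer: -40248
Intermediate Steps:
K = 1734
K - Q = 1734 - 1*41982 = 1734 - 41982 = -40248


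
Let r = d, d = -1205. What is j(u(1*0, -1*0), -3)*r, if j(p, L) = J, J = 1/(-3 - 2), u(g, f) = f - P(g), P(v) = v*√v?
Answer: 241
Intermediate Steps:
P(v) = v^(3/2)
r = -1205
u(g, f) = f - g^(3/2)
J = -⅕ (J = 1/(-5) = -⅕ ≈ -0.20000)
j(p, L) = -⅕
j(u(1*0, -1*0), -3)*r = -⅕*(-1205) = 241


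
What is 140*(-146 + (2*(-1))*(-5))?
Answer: -19040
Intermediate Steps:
140*(-146 + (2*(-1))*(-5)) = 140*(-146 - 2*(-5)) = 140*(-146 + 10) = 140*(-136) = -19040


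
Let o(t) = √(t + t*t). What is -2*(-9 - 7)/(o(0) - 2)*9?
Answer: -144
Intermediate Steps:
o(t) = √(t + t²)
-2*(-9 - 7)/(o(0) - 2)*9 = -2*(-9 - 7)/(√(0*(1 + 0)) - 2)*9 = -(-32)/(√(0*1) - 2)*9 = -(-32)/(√0 - 2)*9 = -(-32)/(0 - 2)*9 = -(-32)/(-2)*9 = -(-32)*(-1)/2*9 = -2*8*9 = -16*9 = -144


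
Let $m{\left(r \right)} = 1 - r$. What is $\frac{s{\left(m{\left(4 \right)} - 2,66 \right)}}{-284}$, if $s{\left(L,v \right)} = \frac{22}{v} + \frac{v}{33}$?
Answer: $- \frac{7}{852} \approx -0.008216$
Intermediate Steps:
$s{\left(L,v \right)} = \frac{22}{v} + \frac{v}{33}$ ($s{\left(L,v \right)} = \frac{22}{v} + v \frac{1}{33} = \frac{22}{v} + \frac{v}{33}$)
$\frac{s{\left(m{\left(4 \right)} - 2,66 \right)}}{-284} = \frac{\frac{22}{66} + \frac{1}{33} \cdot 66}{-284} = \left(22 \cdot \frac{1}{66} + 2\right) \left(- \frac{1}{284}\right) = \left(\frac{1}{3} + 2\right) \left(- \frac{1}{284}\right) = \frac{7}{3} \left(- \frac{1}{284}\right) = - \frac{7}{852}$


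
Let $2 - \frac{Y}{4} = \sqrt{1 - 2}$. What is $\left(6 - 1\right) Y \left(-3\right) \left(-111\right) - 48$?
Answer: $13272 - 6660 i \approx 13272.0 - 6660.0 i$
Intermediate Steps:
$Y = 8 - 4 i$ ($Y = 8 - 4 \sqrt{1 - 2} = 8 - 4 \sqrt{-1} = 8 - 4 i \approx 8.0 - 4.0 i$)
$\left(6 - 1\right) Y \left(-3\right) \left(-111\right) - 48 = \left(6 - 1\right) \left(8 - 4 i\right) \left(-3\right) \left(-111\right) - 48 = 5 \left(8 - 4 i\right) \left(-3\right) \left(-111\right) - 48 = \left(40 - 20 i\right) \left(-3\right) \left(-111\right) - 48 = \left(-120 + 60 i\right) \left(-111\right) - 48 = \left(13320 - 6660 i\right) - 48 = 13272 - 6660 i$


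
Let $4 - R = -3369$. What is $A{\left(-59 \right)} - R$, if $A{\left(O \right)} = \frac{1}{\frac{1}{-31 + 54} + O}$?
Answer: $- \frac{4573811}{1356} \approx -3373.0$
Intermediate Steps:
$R = 3373$ ($R = 4 - -3369 = 4 + 3369 = 3373$)
$A{\left(O \right)} = \frac{1}{\frac{1}{23} + O}$
$A{\left(-59 \right)} - R = \frac{23}{1 + 23 \left(-59\right)} - 3373 = \frac{23}{1 - 1357} - 3373 = \frac{23}{-1356} - 3373 = 23 \left(- \frac{1}{1356}\right) - 3373 = - \frac{23}{1356} - 3373 = - \frac{4573811}{1356}$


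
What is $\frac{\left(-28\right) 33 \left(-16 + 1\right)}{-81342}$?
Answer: $- \frac{770}{4519} \approx -0.17039$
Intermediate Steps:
$\frac{\left(-28\right) 33 \left(-16 + 1\right)}{-81342} = \left(-924\right) \left(-15\right) \left(- \frac{1}{81342}\right) = 13860 \left(- \frac{1}{81342}\right) = - \frac{770}{4519}$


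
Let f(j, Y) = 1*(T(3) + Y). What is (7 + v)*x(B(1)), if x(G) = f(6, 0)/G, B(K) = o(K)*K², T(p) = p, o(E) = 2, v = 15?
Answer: 33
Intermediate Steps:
f(j, Y) = 3 + Y (f(j, Y) = 1*(3 + Y) = 3 + Y)
B(K) = 2*K²
x(G) = 3/G (x(G) = (3 + 0)/G = 3/G)
(7 + v)*x(B(1)) = (7 + 15)*(3/((2*1²))) = 22*(3/((2*1))) = 22*(3/2) = 33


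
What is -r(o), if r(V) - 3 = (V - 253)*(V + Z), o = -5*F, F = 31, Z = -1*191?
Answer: -141171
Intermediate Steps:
Z = -191
o = -155 (o = -5*31 = -155)
r(V) = 3 + (-253 + V)*(-191 + V) (r(V) = 3 + (V - 253)*(V - 191) = 3 + (-253 + V)*(-191 + V))
-r(o) = -(48326 + (-155)² - 444*(-155)) = -(48326 + 24025 + 68820) = -1*141171 = -141171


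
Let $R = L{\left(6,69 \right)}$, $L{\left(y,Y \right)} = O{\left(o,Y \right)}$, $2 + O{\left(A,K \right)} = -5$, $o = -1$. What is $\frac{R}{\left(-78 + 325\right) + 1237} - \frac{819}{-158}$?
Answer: $\frac{86735}{16748} \approx 5.1788$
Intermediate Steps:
$O{\left(A,K \right)} = -7$ ($O{\left(A,K \right)} = -2 - 5 = -7$)
$L{\left(y,Y \right)} = -7$
$R = -7$
$\frac{R}{\left(-78 + 325\right) + 1237} - \frac{819}{-158} = - \frac{7}{\left(-78 + 325\right) + 1237} - \frac{819}{-158} = - \frac{7}{247 + 1237} - - \frac{819}{158} = - \frac{7}{1484} + \frac{819}{158} = \left(-7\right) \frac{1}{1484} + \frac{819}{158} = - \frac{1}{212} + \frac{819}{158} = \frac{86735}{16748}$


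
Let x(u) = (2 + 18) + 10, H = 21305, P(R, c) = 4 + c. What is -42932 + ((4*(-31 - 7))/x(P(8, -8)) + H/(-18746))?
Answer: -12073793351/281190 ≈ -42938.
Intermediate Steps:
x(u) = 30 (x(u) = 20 + 10 = 30)
-42932 + ((4*(-31 - 7))/x(P(8, -8)) + H/(-18746)) = -42932 + ((4*(-31 - 7))/30 + 21305/(-18746)) = -42932 + ((4*(-38))*(1/30) + 21305*(-1/18746)) = -42932 + (-152*1/30 - 21305/18746) = -42932 + (-76/15 - 21305/18746) = -42932 - 1744271/281190 = -12073793351/281190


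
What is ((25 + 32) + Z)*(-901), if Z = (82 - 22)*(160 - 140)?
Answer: -1132557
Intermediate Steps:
Z = 1200 (Z = 60*20 = 1200)
((25 + 32) + Z)*(-901) = ((25 + 32) + 1200)*(-901) = (57 + 1200)*(-901) = 1257*(-901) = -1132557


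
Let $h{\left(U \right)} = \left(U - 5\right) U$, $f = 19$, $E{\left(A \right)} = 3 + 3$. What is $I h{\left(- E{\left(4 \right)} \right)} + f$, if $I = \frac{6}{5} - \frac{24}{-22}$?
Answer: $\frac{851}{5} \approx 170.2$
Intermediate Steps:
$E{\left(A \right)} = 6$
$h{\left(U \right)} = U \left(-5 + U\right)$ ($h{\left(U \right)} = \left(-5 + U\right) U = U \left(-5 + U\right)$)
$I = \frac{126}{55}$ ($I = 6 \cdot \frac{1}{5} - - \frac{12}{11} = \frac{6}{5} + \frac{12}{11} = \frac{126}{55} \approx 2.2909$)
$I h{\left(- E{\left(4 \right)} \right)} + f = \frac{126 \left(-1\right) 6 \left(-5 - 6\right)}{55} + 19 = \frac{126 \left(- 6 \left(-5 - 6\right)\right)}{55} + 19 = \frac{126 \left(\left(-6\right) \left(-11\right)\right)}{55} + 19 = \frac{126}{55} \cdot 66 + 19 = \frac{756}{5} + 19 = \frac{851}{5}$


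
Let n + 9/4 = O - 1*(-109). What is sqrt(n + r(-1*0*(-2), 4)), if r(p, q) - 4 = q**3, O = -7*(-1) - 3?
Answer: sqrt(715)/2 ≈ 13.370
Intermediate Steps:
O = 4 (O = 7 - 3 = 4)
n = 443/4 (n = -9/4 + (4 - 1*(-109)) = -9/4 + (4 + 109) = -9/4 + 113 = 443/4 ≈ 110.75)
r(p, q) = 4 + q**3
sqrt(n + r(-1*0*(-2), 4)) = sqrt(443/4 + (4 + 4**3)) = sqrt(443/4 + (4 + 64)) = sqrt(443/4 + 68) = sqrt(715/4) = sqrt(715)/2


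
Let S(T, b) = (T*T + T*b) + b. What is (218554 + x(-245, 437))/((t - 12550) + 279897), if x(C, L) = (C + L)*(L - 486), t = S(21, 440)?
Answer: 104573/138734 ≈ 0.75377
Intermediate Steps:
S(T, b) = b + T**2 + T*b (S(T, b) = (T**2 + T*b) + b = b + T**2 + T*b)
t = 10121 (t = 440 + 21**2 + 21*440 = 440 + 441 + 9240 = 10121)
x(C, L) = (-486 + L)*(C + L) (x(C, L) = (C + L)*(-486 + L) = (-486 + L)*(C + L))
(218554 + x(-245, 437))/((t - 12550) + 279897) = (218554 + (437**2 - 486*(-245) - 486*437 - 245*437))/((10121 - 12550) + 279897) = (218554 + (190969 + 119070 - 212382 - 107065))/(-2429 + 279897) = (218554 - 9408)/277468 = 209146*(1/277468) = 104573/138734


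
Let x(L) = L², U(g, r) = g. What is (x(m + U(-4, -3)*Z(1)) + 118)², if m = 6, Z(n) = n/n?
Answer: 14884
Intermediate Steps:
Z(n) = 1
(x(m + U(-4, -3)*Z(1)) + 118)² = ((6 - 4*1)² + 118)² = ((6 - 4)² + 118)² = (2² + 118)² = (4 + 118)² = 122² = 14884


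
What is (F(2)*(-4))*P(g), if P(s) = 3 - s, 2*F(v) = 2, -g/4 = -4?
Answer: 52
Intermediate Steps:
g = 16 (g = -4*(-4) = 16)
F(v) = 1 (F(v) = (½)*2 = 1)
(F(2)*(-4))*P(g) = (1*(-4))*(3 - 1*16) = -4*(3 - 16) = -4*(-13) = 52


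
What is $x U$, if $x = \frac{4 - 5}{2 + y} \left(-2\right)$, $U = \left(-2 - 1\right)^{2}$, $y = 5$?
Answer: $\frac{18}{7} \approx 2.5714$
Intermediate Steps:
$U = 9$ ($U = \left(-3\right)^{2} = 9$)
$x = \frac{2}{7}$ ($x = \frac{4 - 5}{2 + 5} \left(-2\right) = - \frac{1}{7} \left(-2\right) = \left(-1\right) \frac{1}{7} \left(-2\right) = \left(- \frac{1}{7}\right) \left(-2\right) = \frac{2}{7} \approx 0.28571$)
$x U = \frac{2}{7} \cdot 9 = \frac{18}{7}$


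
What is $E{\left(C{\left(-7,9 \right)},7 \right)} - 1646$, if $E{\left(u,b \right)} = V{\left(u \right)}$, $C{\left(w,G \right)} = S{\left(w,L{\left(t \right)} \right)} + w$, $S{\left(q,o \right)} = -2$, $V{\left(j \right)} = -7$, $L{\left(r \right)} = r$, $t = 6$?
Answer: $-1653$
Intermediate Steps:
$C{\left(w,G \right)} = -2 + w$
$E{\left(u,b \right)} = -7$
$E{\left(C{\left(-7,9 \right)},7 \right)} - 1646 = -7 - 1646 = -1653$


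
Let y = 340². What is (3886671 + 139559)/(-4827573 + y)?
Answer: -4026230/4711973 ≈ -0.85447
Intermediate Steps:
y = 115600
(3886671 + 139559)/(-4827573 + y) = (3886671 + 139559)/(-4827573 + 115600) = 4026230/(-4711973) = 4026230*(-1/4711973) = -4026230/4711973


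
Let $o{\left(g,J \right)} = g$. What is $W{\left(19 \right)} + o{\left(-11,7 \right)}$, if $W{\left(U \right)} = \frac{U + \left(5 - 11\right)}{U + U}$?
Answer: $- \frac{405}{38} \approx -10.658$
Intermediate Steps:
$W{\left(U \right)} = \frac{-6 + U}{2 U}$ ($W{\left(U \right)} = \frac{U + \left(5 - 11\right)}{2 U} = \left(U - 6\right) \frac{1}{2 U} = \left(-6 + U\right) \frac{1}{2 U} = \frac{-6 + U}{2 U}$)
$W{\left(19 \right)} + o{\left(-11,7 \right)} = \frac{-6 + 19}{2 \cdot 19} - 11 = \frac{1}{2} \cdot \frac{1}{19} \cdot 13 - 11 = \frac{13}{38} - 11 = - \frac{405}{38}$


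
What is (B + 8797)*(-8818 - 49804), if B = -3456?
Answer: -313100102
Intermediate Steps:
(B + 8797)*(-8818 - 49804) = (-3456 + 8797)*(-8818 - 49804) = 5341*(-58622) = -313100102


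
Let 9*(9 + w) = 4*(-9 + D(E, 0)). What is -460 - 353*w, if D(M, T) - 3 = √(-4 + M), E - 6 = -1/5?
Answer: 10975/3 - 1412*√5/15 ≈ 3447.8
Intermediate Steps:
E = 29/5 (E = 6 - 1/5 = 6 - 1*⅕ = 6 - ⅕ = 29/5 ≈ 5.8000)
D(M, T) = 3 + √(-4 + M)
w = -35/3 + 4*√5/15 (w = -9 + (4*(-9 + (3 + √(-4 + 29/5))))/9 = -9 + (4*(-9 + (3 + √(9/5))))/9 = -9 + (4*(-9 + (3 + 3*√5/5)))/9 = -9 + (4*(-6 + 3*√5/5))/9 = -9 + (-24 + 12*√5/5)/9 = -9 + (-8/3 + 4*√5/15) = -35/3 + 4*√5/15 ≈ -11.070)
-460 - 353*w = -460 - 353*(-35/3 + 4*√5/15) = -460 + (12355/3 - 1412*√5/15) = 10975/3 - 1412*√5/15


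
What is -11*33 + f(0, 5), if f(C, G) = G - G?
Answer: -363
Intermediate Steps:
f(C, G) = 0
-11*33 + f(0, 5) = -11*33 + 0 = -363 + 0 = -363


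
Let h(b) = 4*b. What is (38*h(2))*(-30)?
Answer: -9120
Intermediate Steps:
(38*h(2))*(-30) = (38*(4*2))*(-30) = (38*8)*(-30) = 304*(-30) = -9120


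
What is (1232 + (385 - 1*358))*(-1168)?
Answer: -1470512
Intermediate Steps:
(1232 + (385 - 1*358))*(-1168) = (1232 + (385 - 358))*(-1168) = (1232 + 27)*(-1168) = 1259*(-1168) = -1470512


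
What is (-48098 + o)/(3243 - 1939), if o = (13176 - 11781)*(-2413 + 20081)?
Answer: 12299381/652 ≈ 18864.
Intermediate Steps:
o = 24646860 (o = 1395*17668 = 24646860)
(-48098 + o)/(3243 - 1939) = (-48098 + 24646860)/(3243 - 1939) = 24598762/1304 = 24598762*(1/1304) = 12299381/652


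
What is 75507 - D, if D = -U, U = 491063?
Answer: 566570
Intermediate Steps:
D = -491063 (D = -1*491063 = -491063)
75507 - D = 75507 - 1*(-491063) = 75507 + 491063 = 566570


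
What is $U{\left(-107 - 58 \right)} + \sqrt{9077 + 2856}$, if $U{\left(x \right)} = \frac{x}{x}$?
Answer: $1 + \sqrt{11933} \approx 110.24$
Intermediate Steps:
$U{\left(x \right)} = 1$
$U{\left(-107 - 58 \right)} + \sqrt{9077 + 2856} = 1 + \sqrt{9077 + 2856} = 1 + \sqrt{11933}$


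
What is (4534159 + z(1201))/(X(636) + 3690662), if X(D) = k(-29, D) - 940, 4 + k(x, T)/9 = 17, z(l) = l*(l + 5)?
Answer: 5982565/3689839 ≈ 1.6214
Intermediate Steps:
z(l) = l*(5 + l)
k(x, T) = 117 (k(x, T) = -36 + 9*17 = -36 + 153 = 117)
X(D) = -823 (X(D) = 117 - 940 = -823)
(4534159 + z(1201))/(X(636) + 3690662) = (4534159 + 1201*(5 + 1201))/(-823 + 3690662) = (4534159 + 1201*1206)/3689839 = (4534159 + 1448406)*(1/3689839) = 5982565*(1/3689839) = 5982565/3689839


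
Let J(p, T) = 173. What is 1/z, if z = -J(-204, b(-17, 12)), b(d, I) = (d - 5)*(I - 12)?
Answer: -1/173 ≈ -0.0057803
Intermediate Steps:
b(d, I) = (-12 + I)*(-5 + d) (b(d, I) = (-5 + d)*(-12 + I) = (-12 + I)*(-5 + d))
z = -173 (z = -1*173 = -173)
1/z = 1/(-173) = -1/173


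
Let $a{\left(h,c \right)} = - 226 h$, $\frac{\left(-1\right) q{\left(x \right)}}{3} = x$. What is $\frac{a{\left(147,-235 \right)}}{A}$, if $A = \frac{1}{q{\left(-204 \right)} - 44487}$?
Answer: $1457615250$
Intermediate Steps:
$q{\left(x \right)} = - 3 x$
$A = - \frac{1}{43875}$ ($A = \frac{1}{\left(-3\right) \left(-204\right) - 44487} = \frac{1}{612 - 44487} = \frac{1}{-43875} = - \frac{1}{43875} \approx -2.2792 \cdot 10^{-5}$)
$\frac{a{\left(147,-235 \right)}}{A} = \frac{\left(-226\right) 147}{- \frac{1}{43875}} = \left(-33222\right) \left(-43875\right) = 1457615250$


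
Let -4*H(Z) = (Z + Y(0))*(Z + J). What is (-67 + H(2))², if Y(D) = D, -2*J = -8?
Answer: 4900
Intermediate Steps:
J = 4 (J = -½*(-8) = 4)
H(Z) = -Z*(4 + Z)/4 (H(Z) = -(Z + 0)*(Z + 4)/4 = -Z*(4 + Z)/4)
(-67 + H(2))² = (-67 + (¼)*2*(-4 - 1*2))² = (-67 + (¼)*2*(-4 - 2))² = (-67 + (¼)*2*(-6))² = (-67 - 3)² = (-70)² = 4900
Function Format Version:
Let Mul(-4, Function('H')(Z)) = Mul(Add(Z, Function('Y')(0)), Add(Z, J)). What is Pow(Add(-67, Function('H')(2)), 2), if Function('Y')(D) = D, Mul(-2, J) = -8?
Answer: 4900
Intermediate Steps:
J = 4 (J = Mul(Rational(-1, 2), -8) = 4)
Function('H')(Z) = Mul(Rational(-1, 4), Z, Add(4, Z)) (Function('H')(Z) = Mul(Rational(-1, 4), Mul(Add(Z, 0), Add(Z, 4))) = Mul(Rational(-1, 4), Mul(Z, Add(4, Z))) = Mul(Rational(-1, 4), Z, Add(4, Z)))
Pow(Add(-67, Function('H')(2)), 2) = Pow(Add(-67, Mul(Rational(1, 4), 2, Add(-4, Mul(-1, 2)))), 2) = Pow(Add(-67, Mul(Rational(1, 4), 2, Add(-4, -2))), 2) = Pow(Add(-67, Mul(Rational(1, 4), 2, -6)), 2) = Pow(Add(-67, -3), 2) = Pow(-70, 2) = 4900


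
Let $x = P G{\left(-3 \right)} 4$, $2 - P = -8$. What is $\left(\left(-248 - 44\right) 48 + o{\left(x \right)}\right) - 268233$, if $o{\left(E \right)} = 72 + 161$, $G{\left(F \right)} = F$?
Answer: $-282016$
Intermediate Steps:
$P = 10$ ($P = 2 - -8 = 2 + 8 = 10$)
$x = -120$ ($x = 10 \left(-3\right) 4 = \left(-30\right) 4 = -120$)
$o{\left(E \right)} = 233$
$\left(\left(-248 - 44\right) 48 + o{\left(x \right)}\right) - 268233 = \left(\left(-248 - 44\right) 48 + 233\right) - 268233 = \left(\left(-292\right) 48 + 233\right) - 268233 = \left(-14016 + 233\right) - 268233 = -13783 - 268233 = -282016$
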